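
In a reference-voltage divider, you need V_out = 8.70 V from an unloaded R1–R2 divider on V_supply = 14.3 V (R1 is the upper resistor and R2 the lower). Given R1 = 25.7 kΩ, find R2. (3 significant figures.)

Required fraction k = V_out/V_supply = 0.6084.
Rearranging, R2 = R1·k/(1−k) = 25.7 × 1.554 = 39.93 kΩ.

R2 ≈ 39.9 kΩ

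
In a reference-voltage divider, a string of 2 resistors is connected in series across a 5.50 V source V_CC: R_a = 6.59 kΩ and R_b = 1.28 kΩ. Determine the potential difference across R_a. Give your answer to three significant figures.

Total series resistance ΣR = 6.59 + 1.28 = 7.870 kΩ.
Voltage divider: V = V_CC · (6.590 / 7.870) = 5.50 × 0.8374 = 4.605 V.

V ≈ 4.61 V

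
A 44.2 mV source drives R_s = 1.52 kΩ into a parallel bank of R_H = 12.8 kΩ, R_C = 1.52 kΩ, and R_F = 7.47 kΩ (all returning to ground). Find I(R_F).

Parallel bank: R_p = 1/(1/12.8 + 1/1.52 + 1/7.47) = 1.150 kΩ.
V_A = 44.2 × 1.150/2.670 = 19.03 mV.
Branch current I = V_A/R_F = 19.03/7.47 = 2.548 µA.

I ≈ 2.55 µA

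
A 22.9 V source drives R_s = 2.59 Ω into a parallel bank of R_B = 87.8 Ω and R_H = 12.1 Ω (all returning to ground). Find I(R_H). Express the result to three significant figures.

I ≈ 1.52 A

Parallel bank: R_p = 1/(1/87.8 + 1/12.1) = 10.63 Ω.
V_A by voltage divider: V_A = 22.9 × 10.63/(2.59 + 10.63) = 18.42 V.
I(R_H) = V_A / R_H = 18.42/12.1 = 1.522 A.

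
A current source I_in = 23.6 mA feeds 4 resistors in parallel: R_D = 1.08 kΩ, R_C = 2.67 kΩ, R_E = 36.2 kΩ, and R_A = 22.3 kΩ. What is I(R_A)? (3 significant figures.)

I ≈ 0.771 mA

Total conductance ΣG = 1/1.08 + 1/2.67 + 1/36.2 + 1/22.3 = 1.373 (units of 1/kΩ).
By the current-divider rule, I = I_in · G_k/ΣG = 23.6 × 0.03266 = 0.7708 mA.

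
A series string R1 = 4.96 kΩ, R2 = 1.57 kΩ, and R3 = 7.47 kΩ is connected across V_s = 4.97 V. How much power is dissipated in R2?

ΣR = 14.00 kΩ → I = 4.97/14.00 = 0.3550 mA.
V(R2) = I·R = 0.5574 V; P = V·I = 0.5574 × 0.3550 = 0.1979 mW.

P ≈ 0.198 mW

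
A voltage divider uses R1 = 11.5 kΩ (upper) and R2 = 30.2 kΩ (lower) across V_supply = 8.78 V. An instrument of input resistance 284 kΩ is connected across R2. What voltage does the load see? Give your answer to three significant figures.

First combine the lower leg with the load: R2 ‖ R_L = 27.30 kΩ.
Then V_out = V_supply · R2'/(R1 + R2') = 8.78 × 27.30/38.80 = 6.177 V.
(Unloaded it would be 6.36 V; the load pulls it down.)

V_out ≈ 6.18 V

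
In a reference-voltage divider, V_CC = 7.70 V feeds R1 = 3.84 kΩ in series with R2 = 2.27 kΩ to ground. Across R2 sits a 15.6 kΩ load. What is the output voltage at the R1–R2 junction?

The load sits in parallel with R2, giving an effective lower resistance R2' = R2·R_L/(R2+R_L) = 1.982 kΩ.
Then V_out = V_CC · R2'/(R1 + R2') = 7.70 × 1.982/5.822 = 2.621 V.

V_out ≈ 2.62 V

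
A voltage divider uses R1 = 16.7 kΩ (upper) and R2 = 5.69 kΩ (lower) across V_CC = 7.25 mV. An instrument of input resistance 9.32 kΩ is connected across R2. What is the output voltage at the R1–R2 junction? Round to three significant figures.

V_out ≈ 1.27 mV

First combine the lower leg with the load: R2 ‖ R_L = 3.533 kΩ.
Voltage divider with the loaded lower leg: V_out = 7.25 × 3.533/(16.7 + 3.533) = 7.25 × 0.1746 = 1.266 mV.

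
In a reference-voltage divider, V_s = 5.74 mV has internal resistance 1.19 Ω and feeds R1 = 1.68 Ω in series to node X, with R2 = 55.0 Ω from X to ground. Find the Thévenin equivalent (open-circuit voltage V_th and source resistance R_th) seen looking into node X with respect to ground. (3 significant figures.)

R1' = 1.19 + 1.68 = 2.870 Ω (source resistance + R1).
V_th is the unloaded tap voltage: V_s · R2/(R1'+R2) = 5.74 × 0.9504 = 5.455 mV.
Looking into X with the source shorted: R_th = R1'·R2/(R1'+R2) = 2.870 × 55.0/57.87 = 2.728 Ω.

V_th ≈ 5.46 mV, R_th ≈ 2.73 Ω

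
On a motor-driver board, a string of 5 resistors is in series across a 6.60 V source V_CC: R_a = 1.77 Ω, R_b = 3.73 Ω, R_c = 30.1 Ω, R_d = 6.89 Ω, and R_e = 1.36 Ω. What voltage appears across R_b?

V ≈ 0.561 V

Total series resistance ΣR = 1.77 + 3.73 + 30.1 + 6.89 + 1.36 = 43.85 Ω.
V = V_CC · R/ΣR = 6.60 × 0.08506 = 0.5614 V.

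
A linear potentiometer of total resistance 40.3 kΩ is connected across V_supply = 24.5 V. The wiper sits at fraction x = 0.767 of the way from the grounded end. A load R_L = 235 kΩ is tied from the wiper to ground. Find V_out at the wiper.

V_out ≈ 18.2 V

The pot divides into 9.390 kΩ above the wiper and 30.91 kΩ below.
(x·R_p) ‖ R_L = 27.32 kΩ.
V_out = 24.5 × 27.32/(9.390 + 27.32) = 18.23 V.
(Unloaded: V_out = x·V_supply = 18.8 V.)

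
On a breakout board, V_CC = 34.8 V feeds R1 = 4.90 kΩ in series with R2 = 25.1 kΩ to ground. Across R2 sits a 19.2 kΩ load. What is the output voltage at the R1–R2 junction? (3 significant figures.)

V_out ≈ 24.0 V

The load sits in parallel with R2, giving an effective lower resistance R2' = R2·R_L/(R2+R_L) = 10.88 kΩ.
Voltage divider with the loaded lower leg: V_out = 34.8 × 10.88/(4.90 + 10.88) = 34.8 × 0.6895 = 23.99 V.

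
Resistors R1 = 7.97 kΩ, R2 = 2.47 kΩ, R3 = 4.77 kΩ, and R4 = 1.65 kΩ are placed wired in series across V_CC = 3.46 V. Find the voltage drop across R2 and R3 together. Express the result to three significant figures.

ΣR = 7.97 + 2.47 + 4.77 + 1.65 = 16.86 kΩ.
R_{R2..R3} = 2.47 + 4.77 = 7.240 kΩ.
V = V_CC · R/ΣR = 3.46 × 0.4294 = 1.486 V.

V ≈ 1.49 V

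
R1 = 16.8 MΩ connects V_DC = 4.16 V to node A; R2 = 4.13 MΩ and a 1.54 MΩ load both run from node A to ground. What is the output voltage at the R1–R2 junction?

V_out ≈ 0.260 V

The load sits in parallel with R2, giving an effective lower resistance R2' = R2·R_L/(R2+R_L) = 1.122 MΩ.
Now apply the divider: V_out = 4.16 × 0.06259 = 0.2604 V.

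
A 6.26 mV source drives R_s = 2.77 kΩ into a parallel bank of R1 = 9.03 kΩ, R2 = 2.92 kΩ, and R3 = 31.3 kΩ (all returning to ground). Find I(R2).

Parallel bank: R_p = 1/(1/9.03 + 1/2.92 + 1/31.3) = 2.061 kΩ.
V_A by voltage divider: V_A = 6.26 × 2.061/(2.77 + 2.061) = 2.671 mV.
I(R2) = V_A / R2 = 2.671/2.92 = 0.9147 µA.
(Equivalently: I_total = 1.296 µA, then current-divider fraction G_k/ΣG = 0.7059.)

I ≈ 0.915 µA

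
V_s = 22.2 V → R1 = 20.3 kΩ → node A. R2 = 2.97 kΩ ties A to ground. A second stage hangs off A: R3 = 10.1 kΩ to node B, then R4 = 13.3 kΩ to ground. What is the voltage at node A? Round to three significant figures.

V_A ≈ 2.55 V

Looking into the second stage from A: R3 + R4 = 23.40 kΩ appears in parallel with R2.
R2 ‖ (R3+R4) = 2.635 kΩ.
So V_A = 22.2 × 0.1149 = 2.551 V.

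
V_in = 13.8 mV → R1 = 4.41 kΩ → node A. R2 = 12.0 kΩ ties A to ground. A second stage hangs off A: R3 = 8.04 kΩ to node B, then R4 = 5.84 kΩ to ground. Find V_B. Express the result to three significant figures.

V_B ≈ 3.45 mV

Looking into the second stage from A: R3 + R4 = 13.88 kΩ appears in parallel with R2.
R2 ‖ (R3+R4) = 6.436 kΩ.
So V_A = 13.8 × 0.5934 = 8.189 mV.
Then the unloaded second divider: V_B = V_A × R4/(R3+R4) = 8.189 × 0.4207 = 3.445 mV.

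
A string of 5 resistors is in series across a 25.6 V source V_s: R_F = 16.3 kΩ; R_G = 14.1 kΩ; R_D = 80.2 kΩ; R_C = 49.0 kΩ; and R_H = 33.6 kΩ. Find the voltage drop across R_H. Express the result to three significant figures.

V ≈ 4.45 V

Total series resistance ΣR = 16.3 + 14.1 + 80.2 + 49.0 + 33.6 = 193.2 kΩ.
Voltage divider: V = V_s · (33.60 / 193.2) = 25.6 × 0.1739 = 4.452 V.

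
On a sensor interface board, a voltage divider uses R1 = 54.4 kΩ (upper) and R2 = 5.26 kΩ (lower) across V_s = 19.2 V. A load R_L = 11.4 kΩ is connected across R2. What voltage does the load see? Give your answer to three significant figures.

V_out ≈ 1.19 V

The load sits in parallel with R2, giving an effective lower resistance R2' = R2·R_L/(R2+R_L) = 3.599 kΩ.
Then V_out = V_s · R2'/(R1 + R2') = 19.2 × 3.599/58.00 = 1.192 V.
(Unloaded it would be 1.69 V; the load pulls it down.)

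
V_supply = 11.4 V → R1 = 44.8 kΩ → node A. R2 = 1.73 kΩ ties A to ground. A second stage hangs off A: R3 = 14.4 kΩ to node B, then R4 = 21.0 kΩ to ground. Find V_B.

V_B ≈ 0.240 V

Node A sees R2 in parallel with the series input of stage 2, R3 + R4 = 35.40 kΩ.
Effective lower resistance at A: R2 ‖ 35.40 = 1.649 kΩ.
So V_A = 11.4 × 0.03551 = 0.4048 V.
Stage 2 is unloaded, so V_B = V_A · R4/(R3+R4) = 0.4048 × 21.0/35.40 = 0.2401 V.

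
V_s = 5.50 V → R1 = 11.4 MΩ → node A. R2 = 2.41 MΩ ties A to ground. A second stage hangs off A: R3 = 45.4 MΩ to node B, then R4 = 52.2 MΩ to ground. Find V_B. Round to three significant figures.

Looking into the second stage from A: R3 + R4 = 97.60 MΩ appears in parallel with R2.
Effective lower resistance at A: R2 ‖ 97.60 = 2.352 MΩ.
First divider: V_A = V_s · 2.352/(11.4 + 2.352) = 0.9406 V.
V_B = V_A × 0.5348 = 0.5031 V.

V_B ≈ 0.503 V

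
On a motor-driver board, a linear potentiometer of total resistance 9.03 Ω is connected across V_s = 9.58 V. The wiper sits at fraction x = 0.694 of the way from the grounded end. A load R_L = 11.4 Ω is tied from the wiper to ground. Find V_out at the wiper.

V_out ≈ 5.69 V

The pot divides into 2.763 Ω above the wiper and 6.267 Ω below.
(x·R_p) ‖ R_L = 4.044 Ω.
Then V_out = V_s · 4.044/(2.763 + 4.044) = 5.691 V.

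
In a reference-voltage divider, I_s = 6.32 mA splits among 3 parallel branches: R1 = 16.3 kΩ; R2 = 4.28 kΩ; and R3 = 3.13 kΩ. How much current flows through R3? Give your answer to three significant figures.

I ≈ 3.29 mA

ΣG = 1/16.3 + 1/4.28 + 1/3.13 = 0.6145.
Current divider: I(R3) = I_s · G_k/ΣG = 6.32 × (0.3195/0.6145) = 6.32 × 0.5199 = 3.286 mA.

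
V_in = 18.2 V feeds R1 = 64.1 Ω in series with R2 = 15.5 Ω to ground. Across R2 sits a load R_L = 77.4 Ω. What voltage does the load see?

R2 ‖ R_L = (15.5 × 77.4)/(15.5 + 77.4) = 12.91 Ω.
Then V_out = V_in · R2'/(R1 + R2') = 18.2 × 12.91/77.01 = 3.052 V.
(Unloaded it would be 3.54 V; the load pulls it down.)

V_out ≈ 3.05 V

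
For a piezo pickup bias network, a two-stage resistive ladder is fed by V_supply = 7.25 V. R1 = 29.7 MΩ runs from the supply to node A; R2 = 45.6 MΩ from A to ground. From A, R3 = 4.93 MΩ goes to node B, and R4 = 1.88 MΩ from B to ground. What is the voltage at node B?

Node A sees R2 in parallel with the series input of stage 2, R3 + R4 = 6.810 MΩ.
Effective lower resistance at A: R2 ‖ 6.810 = 5.925 MΩ.
V_A = 7.25 × 5.925/(29.7 + 5.925) = 1.206 V.
V_B = V_A × 0.2761 = 0.3329 V.

V_B ≈ 0.333 V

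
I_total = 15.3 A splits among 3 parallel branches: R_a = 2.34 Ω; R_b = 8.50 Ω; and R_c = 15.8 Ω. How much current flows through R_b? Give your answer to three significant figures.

ΣG = 1/2.34 + 1/8.50 + 1/15.8 = 0.6083.
R_b takes the fraction G_k/ΣG = 0.1176/0.6083 = 0.1934, so I = 15.3 × 0.1934 = 2.959 A.

I ≈ 2.96 A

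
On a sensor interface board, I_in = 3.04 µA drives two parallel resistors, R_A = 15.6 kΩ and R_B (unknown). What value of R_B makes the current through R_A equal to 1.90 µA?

R_B ≈ 26.0 kΩ

In a two-way split, I_A/I_in = R_B/(R_A + R_B).
With f = 0.6250, R_B = R_A · f/(1−f) = 15.6 × 1.667 = 26.00 kΩ.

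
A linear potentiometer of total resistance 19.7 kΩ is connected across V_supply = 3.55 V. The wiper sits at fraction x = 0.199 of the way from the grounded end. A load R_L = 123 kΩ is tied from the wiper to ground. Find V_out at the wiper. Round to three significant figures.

V_out ≈ 0.689 V

Split the track: R_lower = x·R_p = 3.920 kΩ, R_upper = (1−x)·R_p = 15.78 kΩ.
(x·R_p) ‖ R_L = 3.799 kΩ.
V_out = 3.55 × 3.799/(15.78 + 3.799) = 0.6889 V.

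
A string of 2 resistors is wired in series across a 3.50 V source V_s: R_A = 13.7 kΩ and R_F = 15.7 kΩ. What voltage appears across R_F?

ΣR = 13.7 + 15.7 = 29.40 kΩ.
By the voltage-divider rule, V = 3.50 × 15.70/29.40 = 1.869 V.

V ≈ 1.87 V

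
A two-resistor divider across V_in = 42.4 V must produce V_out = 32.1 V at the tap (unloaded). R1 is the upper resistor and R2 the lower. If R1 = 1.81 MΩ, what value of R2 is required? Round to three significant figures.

Required fraction k = V_out/V_in = 0.7571.
R2 = R1 · 0.7571/(1 − 0.7571) = 5.641 MΩ.

R2 ≈ 5.64 MΩ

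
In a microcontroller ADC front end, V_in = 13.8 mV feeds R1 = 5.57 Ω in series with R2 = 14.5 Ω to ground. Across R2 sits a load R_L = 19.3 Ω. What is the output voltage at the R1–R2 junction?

V_out ≈ 8.25 mV

First combine the lower leg with the load: R2 ‖ R_L = 8.280 Ω.
Voltage divider with the loaded lower leg: V_out = 13.8 × 8.280/(5.57 + 8.280) = 13.8 × 0.5978 = 8.250 mV.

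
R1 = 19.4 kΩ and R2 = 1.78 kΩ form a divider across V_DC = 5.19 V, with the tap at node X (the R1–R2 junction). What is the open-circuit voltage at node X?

With X open, the divider is unloaded: V_th = 5.19 × 1.78/21.18 = 0.4362 V.

V_th ≈ 0.436 V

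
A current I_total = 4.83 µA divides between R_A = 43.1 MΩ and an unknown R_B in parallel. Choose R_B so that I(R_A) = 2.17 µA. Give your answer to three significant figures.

R_B ≈ 35.2 MΩ

The fraction through R_A equals R_B/(R_A+R_B).
2.17/4.83 = R_B/(R_A + R_B) → R_B = R_A · (0.4493)/(1 − 0.4493) = 43.1 × 0.8158 = 35.16 MΩ.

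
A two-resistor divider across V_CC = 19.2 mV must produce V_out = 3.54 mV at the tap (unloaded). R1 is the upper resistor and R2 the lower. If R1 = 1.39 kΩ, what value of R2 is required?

R2 ≈ 0.314 kΩ

Required fraction k = V_out/V_CC = 0.1844.
R2 = R1 · 0.1844/(1 − 0.1844) = 0.3142 kΩ.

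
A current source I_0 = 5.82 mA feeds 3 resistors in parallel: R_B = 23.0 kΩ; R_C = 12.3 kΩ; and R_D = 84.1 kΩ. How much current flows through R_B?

Total conductance ΣG = 1/23.0 + 1/12.3 + 1/84.1 = 0.1367 (units of 1/kΩ).
Current divider: I(R_B) = I_0 · G_k/ΣG = 5.82 × (0.04348/0.1367) = 5.82 × 0.3181 = 1.851 mA.

I ≈ 1.85 mA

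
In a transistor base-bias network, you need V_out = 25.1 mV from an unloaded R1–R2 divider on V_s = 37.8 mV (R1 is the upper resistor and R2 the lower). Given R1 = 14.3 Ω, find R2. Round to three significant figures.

Required fraction k = V_out/V_s = 0.6640.
So R2 = R1 · V_out/(V_s − V_out) = 14.3 × 25.1/(37.8 − 25.1) = 14.3 × 1.976 = 28.26 Ω.

R2 ≈ 28.3 Ω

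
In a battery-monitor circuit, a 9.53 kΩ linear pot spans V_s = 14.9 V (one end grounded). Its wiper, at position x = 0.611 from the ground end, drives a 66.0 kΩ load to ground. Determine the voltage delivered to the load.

V_out ≈ 8.80 V

The pot divides into 3.707 kΩ above the wiper and 5.823 kΩ below.
Lower segment in parallel with the load: 5.823 ‖ 66.0 = 5.351 kΩ.
Then V_out = V_s · 5.351/(3.707 + 5.351) = 8.802 V.
(Unloaded: V_out = x·V_s = 9.10 V.)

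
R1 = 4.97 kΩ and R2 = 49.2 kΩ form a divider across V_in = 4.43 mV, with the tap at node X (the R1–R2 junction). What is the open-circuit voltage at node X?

V_th ≈ 4.02 mV

V_th is the unloaded tap voltage: V_in · R2/(R1+R2) = 4.43 × 0.9083 = 4.024 mV.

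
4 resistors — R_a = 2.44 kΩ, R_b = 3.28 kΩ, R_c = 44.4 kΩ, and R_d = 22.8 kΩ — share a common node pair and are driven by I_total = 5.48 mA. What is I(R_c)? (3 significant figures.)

ΣG = 1/2.44 + 1/3.28 + 1/44.4 + 1/22.8 = 0.7811.
R_c takes the fraction G_k/ΣG = 0.02252/0.7811 = 0.02883, so I = 5.48 × 0.02883 = 0.1580 mA.

I ≈ 0.158 mA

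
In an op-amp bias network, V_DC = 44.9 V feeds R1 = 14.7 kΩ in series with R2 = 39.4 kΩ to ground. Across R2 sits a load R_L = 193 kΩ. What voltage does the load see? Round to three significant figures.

R2 ‖ R_L = (39.4 × 193)/(39.4 + 193) = 32.72 kΩ.
Voltage divider with the loaded lower leg: V_out = 44.9 × 32.72/(14.7 + 32.72) = 44.9 × 0.6900 = 30.98 V.
(Unloaded it would be 32.7 V; the load pulls it down.)

V_out ≈ 31.0 V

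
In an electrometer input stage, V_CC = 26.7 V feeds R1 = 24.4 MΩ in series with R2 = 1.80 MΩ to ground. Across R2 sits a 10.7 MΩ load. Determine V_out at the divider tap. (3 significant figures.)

R2 ‖ R_L = (1.80 × 10.7)/(1.80 + 10.7) = 1.541 MΩ.
Now apply the divider: V_out = 26.7 × 0.05940 = 1.586 V.
(Unloaded it would be 1.83 V; the load pulls it down.)

V_out ≈ 1.59 V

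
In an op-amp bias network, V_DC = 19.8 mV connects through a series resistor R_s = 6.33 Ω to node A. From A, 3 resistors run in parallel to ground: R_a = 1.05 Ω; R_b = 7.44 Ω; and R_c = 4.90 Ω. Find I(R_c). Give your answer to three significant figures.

I ≈ 0.441 mA

Equivalent of the parallel group: R_p = 0.7747 Ω.
V_A by voltage divider: V_A = 19.8 × 0.7747/(6.33 + 0.7747) = 2.159 mV.
I(R_c) = V_A / R_c = 2.159/4.90 = 0.4406 mA.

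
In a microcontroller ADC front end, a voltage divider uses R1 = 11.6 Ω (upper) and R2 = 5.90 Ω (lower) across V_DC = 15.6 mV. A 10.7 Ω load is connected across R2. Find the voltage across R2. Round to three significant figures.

V_out ≈ 3.85 mV

R2 ‖ R_L = (5.90 × 10.7)/(5.90 + 10.7) = 3.803 Ω.
Then V_out = V_DC · R2'/(R1 + R2') = 15.6 × 3.803/15.40 = 3.852 mV.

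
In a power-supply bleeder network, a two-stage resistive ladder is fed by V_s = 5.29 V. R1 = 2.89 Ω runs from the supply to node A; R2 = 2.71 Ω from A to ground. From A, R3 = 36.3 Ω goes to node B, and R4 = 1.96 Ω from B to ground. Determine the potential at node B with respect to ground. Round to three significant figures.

The second stage (R3 + R4 = 38.26 Ω) loads node A in parallel with R2.
R2 ‖ (R3+R4) = 2.531 Ω.
V_A = 5.29 × 2.531/(2.89 + 2.531) = 2.470 V.
Then the unloaded second divider: V_B = V_A × R4/(R3+R4) = 2.470 × 0.05123 = 0.1265 V.

V_B ≈ 0.127 V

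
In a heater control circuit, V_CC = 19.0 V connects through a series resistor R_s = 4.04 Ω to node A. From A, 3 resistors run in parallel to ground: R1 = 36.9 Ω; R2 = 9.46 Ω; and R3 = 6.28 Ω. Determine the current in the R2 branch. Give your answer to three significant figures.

Parallel bank: R_p = 1/(1/36.9 + 1/9.46 + 1/6.28) = 3.424 Ω.
V_A = 19.0 × 3.424/7.464 = 8.716 V.
I(R2) = V_A / R2 = 8.716/9.46 = 0.9214 A.
(Equivalently: I_total = 2.546 A, then current-divider fraction G_k/ΣG = 0.3620.)

I ≈ 0.921 A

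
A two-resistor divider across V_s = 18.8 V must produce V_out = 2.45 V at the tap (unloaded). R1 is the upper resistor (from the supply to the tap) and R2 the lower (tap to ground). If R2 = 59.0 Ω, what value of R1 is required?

R1 ≈ 394 Ω

The divider ratio is R2/(R1+R2) = 2.45/18.8 = 0.1303.
So R1 = R2 · (V_s/V_out − 1) = 59.0 × (18.8/2.45 − 1) = 59.0 × 6.673 = 393.7 Ω.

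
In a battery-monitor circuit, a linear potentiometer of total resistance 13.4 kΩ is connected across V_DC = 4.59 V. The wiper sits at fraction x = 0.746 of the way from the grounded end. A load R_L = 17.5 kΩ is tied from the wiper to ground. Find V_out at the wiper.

Split the track: R_lower = x·R_p = 9.996 kΩ, R_upper = (1−x)·R_p = 3.404 kΩ.
Lower segment in parallel with the load: 9.996 ‖ 17.5 = 6.362 kΩ.
Then V_out = V_DC · 6.362/(3.404 + 6.362) = 2.990 V.

V_out ≈ 2.99 V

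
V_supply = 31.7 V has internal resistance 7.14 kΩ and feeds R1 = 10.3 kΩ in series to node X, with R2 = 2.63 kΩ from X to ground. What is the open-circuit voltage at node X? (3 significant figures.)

V_th ≈ 4.15 V

R1' = 7.14 + 10.3 = 17.44 kΩ (source resistance + R1).
With X open, the divider is unloaded: V_th = 31.7 × 2.63/20.07 = 4.154 V.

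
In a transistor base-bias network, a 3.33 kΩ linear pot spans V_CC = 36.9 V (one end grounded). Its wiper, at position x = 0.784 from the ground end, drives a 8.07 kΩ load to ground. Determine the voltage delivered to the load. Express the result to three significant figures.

V_out ≈ 27.0 V

Lower segment x·R_p = 2.611 kΩ; upper segment (1−x)·R_p = 0.7193 kΩ.
(x·R_p) ‖ R_L = 1.973 kΩ.
V_out = 36.9 × 1.973/(0.7193 + 1.973) = 27.04 V.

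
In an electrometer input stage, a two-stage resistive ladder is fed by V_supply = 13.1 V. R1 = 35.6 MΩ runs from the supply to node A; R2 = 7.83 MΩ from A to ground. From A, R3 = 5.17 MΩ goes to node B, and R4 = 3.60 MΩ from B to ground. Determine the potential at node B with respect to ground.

Node A sees R2 in parallel with the series input of stage 2, R3 + R4 = 8.770 MΩ.
R2 ‖ (R3+R4) = 4.137 MΩ.
V_A = 13.1 × 4.137/(35.6 + 4.137) = 1.364 V.
Then the unloaded second divider: V_B = V_A × R4/(R3+R4) = 1.364 × 0.4105 = 0.5598 V.

V_B ≈ 0.560 V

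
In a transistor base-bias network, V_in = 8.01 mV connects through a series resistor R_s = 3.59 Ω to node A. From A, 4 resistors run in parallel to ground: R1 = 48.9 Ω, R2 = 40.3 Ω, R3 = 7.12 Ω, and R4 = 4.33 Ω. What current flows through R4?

I ≈ 0.741 mA

Parallel bank: R_p = 1/(1/48.9 + 1/40.3 + 1/7.12 + 1/4.33) = 2.400 Ω.
V_A by voltage divider: V_A = 8.01 × 2.400/(3.59 + 2.400) = 3.209 mV.
Branch current I = V_A/R4 = 3.209/4.33 = 0.7412 mA.
(Check via current divider: I_total = 1.337 mA; share G_k/ΣG = 0.5543 → same result.)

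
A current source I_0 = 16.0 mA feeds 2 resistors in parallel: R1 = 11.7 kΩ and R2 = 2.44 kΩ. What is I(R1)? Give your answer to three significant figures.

I ≈ 2.76 mA

With just two branches, the current splits inversely with resistance.
So I = 16.0 × 2.44/14.14 = 2.761 mA.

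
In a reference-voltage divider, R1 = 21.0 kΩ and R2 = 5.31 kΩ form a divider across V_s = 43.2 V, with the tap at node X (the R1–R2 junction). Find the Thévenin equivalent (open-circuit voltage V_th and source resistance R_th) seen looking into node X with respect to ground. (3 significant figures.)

Open-circuit (no load on X): V_th = V_s · R2/(R1 + R2) = 43.2 × 5.31/(21.00 + 5.31) = 8.719 V.
Looking into X with the source shorted: R_th = R1·R2/(R1+R2) = 21.00 × 5.31/26.31 = 4.238 kΩ.

V_th ≈ 8.72 V, R_th ≈ 4.24 kΩ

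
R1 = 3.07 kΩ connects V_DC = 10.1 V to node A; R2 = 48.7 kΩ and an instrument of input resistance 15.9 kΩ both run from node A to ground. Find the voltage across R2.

V_out ≈ 8.04 V

R2 ‖ R_L = (48.7 × 15.9)/(48.7 + 15.9) = 11.99 kΩ.
Then V_out = V_DC · R2'/(R1 + R2') = 10.1 × 11.99/15.06 = 8.041 V.
(Unloaded it would be 9.50 V; the load pulls it down.)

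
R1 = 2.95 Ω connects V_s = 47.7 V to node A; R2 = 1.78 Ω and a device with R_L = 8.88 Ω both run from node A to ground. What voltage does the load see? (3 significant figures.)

First combine the lower leg with the load: R2 ‖ R_L = 1.483 Ω.
Voltage divider with the loaded lower leg: V_out = 47.7 × 1.483/(2.95 + 1.483) = 47.7 × 0.3345 = 15.96 V.
(Unloaded it would be 18.0 V; the load pulls it down.)

V_out ≈ 16.0 V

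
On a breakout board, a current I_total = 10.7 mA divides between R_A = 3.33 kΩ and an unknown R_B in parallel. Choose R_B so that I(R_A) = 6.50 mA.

In a two-way split, I_A/I_total = R_B/(R_A + R_B).
6.50/10.7 = R_B/(R_A + R_B) → R_B = R_A · (0.6075)/(1 − 0.6075) = 3.33 × 1.548 = 5.154 kΩ.

R_B ≈ 5.15 kΩ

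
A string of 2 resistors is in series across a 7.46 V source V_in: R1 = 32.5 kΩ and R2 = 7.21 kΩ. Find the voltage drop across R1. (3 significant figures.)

V ≈ 6.11 V

Series total: ΣR = 32.5 + 7.21 = 39.71 kΩ.
V = V_in · R/ΣR = 7.46 × 0.8184 = 6.106 V.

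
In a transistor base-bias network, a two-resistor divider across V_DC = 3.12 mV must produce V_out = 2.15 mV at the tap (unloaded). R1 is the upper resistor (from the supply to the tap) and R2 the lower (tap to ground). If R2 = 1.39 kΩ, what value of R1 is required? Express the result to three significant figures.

The divider ratio is R2/(R1+R2) = 2.15/3.12 = 0.6891.
Rearranging, R1 = R2·(1−k)/k = 1.39 × 0.4512 = 0.6271 kΩ.

R1 ≈ 0.627 kΩ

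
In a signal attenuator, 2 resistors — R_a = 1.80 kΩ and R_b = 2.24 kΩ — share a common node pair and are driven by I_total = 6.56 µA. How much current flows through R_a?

For two parallel branches, I_k = I_total · (other R)/(sum of R).
I(R_a) = 6.56 × 2.24/(1.80 + 2.24) = 6.56 × 0.5545 = 3.637 µA.

I ≈ 3.64 µA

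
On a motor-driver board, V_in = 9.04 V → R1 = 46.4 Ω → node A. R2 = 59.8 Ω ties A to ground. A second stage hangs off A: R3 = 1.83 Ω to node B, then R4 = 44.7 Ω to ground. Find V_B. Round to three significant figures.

The second stage (R3 + R4 = 46.53 Ω) loads node A in parallel with R2.
R2 ‖ (R3+R4) = 26.17 Ω.
First divider: V_A = V_in · 26.17/(46.4 + 26.17) = 3.260 V.
Stage 2 is unloaded, so V_B = V_A · R4/(R3+R4) = 3.260 × 44.7/46.53 = 3.132 V.

V_B ≈ 3.13 V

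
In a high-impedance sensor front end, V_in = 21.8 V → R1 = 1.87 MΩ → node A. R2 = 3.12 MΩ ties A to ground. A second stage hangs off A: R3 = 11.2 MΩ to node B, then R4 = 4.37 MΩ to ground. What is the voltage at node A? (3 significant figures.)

The second stage (R3 + R4 = 15.57 MΩ) loads node A in parallel with R2.
Effective lower resistance at A: R2 ‖ 15.57 = 2.599 MΩ.
V_A = 21.8 × 2.599/(1.87 + 2.599) = 12.68 V.

V_A ≈ 12.7 V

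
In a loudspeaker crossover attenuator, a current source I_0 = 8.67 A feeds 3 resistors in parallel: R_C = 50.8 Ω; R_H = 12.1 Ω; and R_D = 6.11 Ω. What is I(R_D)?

I ≈ 5.33 A

Conductances: ΣG = 1/50.8 + 1/12.1 + 1/6.11 = 0.2660 (1/Ω).
By the current-divider rule, I = I_0 · G_k/ΣG = 8.67 × 0.6153 = 5.335 A.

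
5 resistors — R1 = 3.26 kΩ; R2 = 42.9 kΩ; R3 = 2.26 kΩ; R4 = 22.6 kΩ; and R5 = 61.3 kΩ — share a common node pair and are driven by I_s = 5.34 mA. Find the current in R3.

Conductances: ΣG = 1/3.26 + 1/42.9 + 1/2.26 + 1/22.6 + 1/61.3 = 0.8331 (1/kΩ).
By the current-divider rule, I = I_s · G_k/ΣG = 5.34 × 0.5311 = 2.836 mA.

I ≈ 2.84 mA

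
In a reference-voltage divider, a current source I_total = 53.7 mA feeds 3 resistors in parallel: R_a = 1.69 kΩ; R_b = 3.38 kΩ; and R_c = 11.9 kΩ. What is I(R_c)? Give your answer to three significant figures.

Total conductance ΣG = 1/1.69 + 1/3.38 + 1/11.9 = 0.9716 (units of 1/kΩ).
By the current-divider rule, I = I_total · G_k/ΣG = 53.7 × 0.08649 = 4.644 mA.

I ≈ 4.64 mA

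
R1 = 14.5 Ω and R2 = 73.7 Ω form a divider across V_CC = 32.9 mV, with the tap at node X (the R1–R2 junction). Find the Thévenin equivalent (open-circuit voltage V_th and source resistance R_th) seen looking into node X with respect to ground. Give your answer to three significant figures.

V_th ≈ 27.5 mV, R_th ≈ 12.1 Ω

V_th is the unloaded tap voltage: V_CC · R2/(R1+R2) = 32.9 × 0.8356 = 27.49 mV.
With V_CC suppressed (replaced by a short), R_th = R1 ‖ R2 = (14.50 × 73.7)/(14.50 + 73.7) = 12.12 Ω.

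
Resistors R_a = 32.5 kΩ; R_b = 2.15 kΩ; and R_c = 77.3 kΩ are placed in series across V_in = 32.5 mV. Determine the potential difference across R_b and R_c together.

V ≈ 23.1 mV

Total series resistance ΣR = 32.5 + 2.15 + 77.3 = 112.0 kΩ.
R_{R_b..R_c} = 2.15 + 77.3 = 79.45 kΩ.
By the voltage-divider rule, V = 32.5 × 79.45/112.0 = 23.06 mV.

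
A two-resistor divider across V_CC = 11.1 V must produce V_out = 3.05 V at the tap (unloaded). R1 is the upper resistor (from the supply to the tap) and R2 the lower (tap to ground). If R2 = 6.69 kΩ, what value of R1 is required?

Required fraction k = V_out/V_CC = 0.2748.
So R1 = R2 · (V_CC/V_out − 1) = 6.69 × (11.1/3.05 − 1) = 6.69 × 2.639 = 17.66 kΩ.

R1 ≈ 17.7 kΩ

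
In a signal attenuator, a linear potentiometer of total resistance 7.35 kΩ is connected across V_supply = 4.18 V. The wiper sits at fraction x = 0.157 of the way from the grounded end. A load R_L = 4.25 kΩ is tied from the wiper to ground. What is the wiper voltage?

V_out ≈ 0.534 V

Split the track: R_lower = x·R_p = 1.154 kΩ, R_upper = (1−x)·R_p = 6.196 kΩ.
Lower segment in parallel with the load: 1.154 ‖ 4.25 = 0.9075 kΩ.
V_out = 4.18 × 0.9075/(6.196 + 0.9075) = 0.5340 V.
(Unloaded: V_out = x·V_supply = 0.656 V.)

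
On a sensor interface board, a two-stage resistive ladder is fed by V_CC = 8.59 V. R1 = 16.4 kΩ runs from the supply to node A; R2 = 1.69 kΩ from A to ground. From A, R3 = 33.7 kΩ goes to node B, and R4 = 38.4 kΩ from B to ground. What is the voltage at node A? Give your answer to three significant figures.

Looking into the second stage from A: R3 + R4 = 72.10 kΩ appears in parallel with R2.
Effective lower resistance at A: R2 ‖ 72.10 = 1.651 kΩ.
V_A = 8.59 × 1.651/(16.4 + 1.651) = 0.7858 V.

V_A ≈ 0.786 V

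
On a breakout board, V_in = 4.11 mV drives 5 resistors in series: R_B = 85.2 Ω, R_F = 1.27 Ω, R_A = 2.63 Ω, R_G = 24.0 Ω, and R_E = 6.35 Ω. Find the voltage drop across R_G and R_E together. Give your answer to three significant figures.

ΣR = 85.2 + 1.27 + 2.63 + 24.0 + 6.35 = 119.5 Ω.
R_{R_G..R_E} = 24.0 + 6.35 = 30.35 Ω.
V = V_in · R/ΣR = 4.11 × 0.2541 = 1.044 mV.

V ≈ 1.04 mV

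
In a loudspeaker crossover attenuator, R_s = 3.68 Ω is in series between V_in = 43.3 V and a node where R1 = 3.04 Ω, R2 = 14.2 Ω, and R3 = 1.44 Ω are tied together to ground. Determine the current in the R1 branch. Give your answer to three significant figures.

I ≈ 2.83 A

Equivalent of the parallel group: R_p = 0.9142 Ω.
V_A = 43.3 × 0.9142/4.594 = 8.617 V.
I(R1) = V_A / R1 = 8.617/3.04 = 2.834 A.
(Equivalently: I_total = 9.425 A, then current-divider fraction G_k/ΣG = 0.3007.)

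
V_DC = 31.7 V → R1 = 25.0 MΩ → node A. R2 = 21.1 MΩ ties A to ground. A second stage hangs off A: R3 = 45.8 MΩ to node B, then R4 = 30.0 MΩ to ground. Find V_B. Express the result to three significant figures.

V_B ≈ 4.99 V

Node A sees R2 in parallel with the series input of stage 2, R3 + R4 = 75.80 MΩ.
R2 ‖ (R3+R4) = 16.51 MΩ.
V_A = 31.7 × 16.51/(25.0 + 16.51) = 12.61 V.
Stage 2 is unloaded, so V_B = V_A · R4/(R3+R4) = 12.61 × 30.0/75.80 = 4.989 V.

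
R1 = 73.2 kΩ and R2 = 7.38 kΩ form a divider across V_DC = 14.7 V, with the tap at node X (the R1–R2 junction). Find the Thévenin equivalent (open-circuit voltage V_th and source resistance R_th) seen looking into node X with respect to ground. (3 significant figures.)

With X open, the divider is unloaded: V_th = 14.7 × 7.38/80.58 = 1.346 V.
With V_DC suppressed (replaced by a short), R_th = R1 ‖ R2 = (73.20 × 7.38)/(73.20 + 7.38) = 6.704 kΩ.

V_th ≈ 1.35 V, R_th ≈ 6.70 kΩ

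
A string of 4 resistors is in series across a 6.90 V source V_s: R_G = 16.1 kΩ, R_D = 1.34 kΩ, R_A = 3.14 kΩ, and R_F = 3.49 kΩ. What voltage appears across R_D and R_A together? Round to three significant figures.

V ≈ 1.28 V

Total series resistance ΣR = 16.1 + 1.34 + 3.14 + 3.49 = 24.07 kΩ.
R_{R_D..R_A} = 1.34 + 3.14 = 4.480 kΩ.
By the voltage-divider rule, V = 6.90 × 4.480/24.07 = 1.284 V.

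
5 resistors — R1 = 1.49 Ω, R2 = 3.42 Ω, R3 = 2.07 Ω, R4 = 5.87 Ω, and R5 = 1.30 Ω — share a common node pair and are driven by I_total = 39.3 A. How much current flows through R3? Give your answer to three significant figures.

ΣG = 1/1.49 + 1/3.42 + 1/2.07 + 1/5.87 + 1/1.30 = 2.386.
By the current-divider rule, I = I_total · G_k/ΣG = 39.3 × 0.2025 = 7.956 A.

I ≈ 7.96 A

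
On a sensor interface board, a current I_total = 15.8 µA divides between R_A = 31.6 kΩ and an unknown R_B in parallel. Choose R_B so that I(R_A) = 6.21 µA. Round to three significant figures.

R_B ≈ 20.5 kΩ

Two-branch current divider: I_A = I_total · R_B/(R_A + R_B).
With f = 0.3930, R_B = R_A · f/(1−f) = 31.6 × 0.6475 = 20.46 kΩ.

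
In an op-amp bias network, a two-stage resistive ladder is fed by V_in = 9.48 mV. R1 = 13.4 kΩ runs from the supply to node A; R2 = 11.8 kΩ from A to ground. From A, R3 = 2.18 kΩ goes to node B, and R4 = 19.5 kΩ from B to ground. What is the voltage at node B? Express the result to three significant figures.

Looking into the second stage from A: R3 + R4 = 21.68 kΩ appears in parallel with R2.
R2 ‖ (R3+R4) = 7.641 kΩ.
So V_A = 9.48 × 0.3632 = 3.443 mV.
Stage 2 is unloaded, so V_B = V_A · R4/(R3+R4) = 3.443 × 19.5/21.68 = 3.096 mV.

V_B ≈ 3.10 mV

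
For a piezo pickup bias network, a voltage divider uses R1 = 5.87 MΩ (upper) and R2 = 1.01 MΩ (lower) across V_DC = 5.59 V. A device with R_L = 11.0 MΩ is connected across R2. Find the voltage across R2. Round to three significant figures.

R2 ‖ R_L = (1.01 × 11.0)/(1.01 + 11.0) = 0.9251 MΩ.
Now apply the divider: V_out = 5.59 × 0.1361 = 0.7610 V.

V_out ≈ 0.761 V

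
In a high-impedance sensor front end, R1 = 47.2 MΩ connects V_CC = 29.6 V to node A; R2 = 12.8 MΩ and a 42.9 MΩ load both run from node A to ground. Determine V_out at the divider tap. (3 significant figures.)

The load sits in parallel with R2, giving an effective lower resistance R2' = R2·R_L/(R2+R_L) = 9.859 MΩ.
Then V_out = V_CC · R2'/(R1 + R2') = 29.6 × 9.859/57.06 = 5.114 V.
(Unloaded it would be 6.31 V; the load pulls it down.)

V_out ≈ 5.11 V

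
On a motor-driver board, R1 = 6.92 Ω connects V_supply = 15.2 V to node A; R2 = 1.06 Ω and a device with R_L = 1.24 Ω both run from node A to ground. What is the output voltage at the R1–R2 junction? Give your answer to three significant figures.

R2 ‖ R_L = (1.06 × 1.24)/(1.06 + 1.24) = 0.5715 Ω.
Voltage divider with the loaded lower leg: V_out = 15.2 × 0.5715/(6.92 + 0.5715) = 15.2 × 0.07628 = 1.160 V.

V_out ≈ 1.16 V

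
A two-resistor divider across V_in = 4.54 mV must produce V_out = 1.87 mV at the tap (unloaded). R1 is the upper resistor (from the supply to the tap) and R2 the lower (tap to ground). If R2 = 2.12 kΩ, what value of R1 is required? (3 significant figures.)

The divider ratio is R2/(R1+R2) = 1.87/4.54 = 0.4119.
R1 = R2·(1/k − 1) = 2.12 × 1.428 = 3.027 kΩ.

R1 ≈ 3.03 kΩ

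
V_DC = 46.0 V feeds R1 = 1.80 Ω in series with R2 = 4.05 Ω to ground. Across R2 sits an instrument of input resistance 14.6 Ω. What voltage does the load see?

R2 ‖ R_L = (4.05 × 14.6)/(4.05 + 14.6) = 3.171 Ω.
Voltage divider with the loaded lower leg: V_out = 46.0 × 3.171/(1.80 + 3.171) = 46.0 × 0.6379 = 29.34 V.

V_out ≈ 29.3 V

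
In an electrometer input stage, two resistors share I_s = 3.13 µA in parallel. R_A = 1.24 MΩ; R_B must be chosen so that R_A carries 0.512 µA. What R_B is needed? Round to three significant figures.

Two-branch current divider: I_A = I_s · R_B/(R_A + R_B).
0.512/3.13 = R_B/(R_A + R_B) → R_B = R_A · (0.1636)/(1 − 0.1636) = 1.24 × 0.1956 = 0.2425 MΩ.

R_B ≈ 0.243 MΩ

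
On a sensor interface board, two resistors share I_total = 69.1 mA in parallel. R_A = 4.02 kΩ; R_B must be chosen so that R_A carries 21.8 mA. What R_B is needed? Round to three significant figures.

The fraction through R_A equals R_B/(R_A+R_B).
21.8/69.1 = R_B/(R_A + R_B) → R_B = R_A · (0.3155)/(1 − 0.3155) = 4.02 × 0.4609 = 1.853 kΩ.

R_B ≈ 1.85 kΩ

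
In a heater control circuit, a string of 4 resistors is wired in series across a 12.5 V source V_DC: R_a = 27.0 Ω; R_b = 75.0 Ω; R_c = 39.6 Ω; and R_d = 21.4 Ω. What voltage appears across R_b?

Total series resistance ΣR = 27.0 + 75.0 + 39.6 + 21.4 = 163.0 Ω.
V = V_DC · R/ΣR = 12.5 × 0.4601 = 5.752 V.

V ≈ 5.75 V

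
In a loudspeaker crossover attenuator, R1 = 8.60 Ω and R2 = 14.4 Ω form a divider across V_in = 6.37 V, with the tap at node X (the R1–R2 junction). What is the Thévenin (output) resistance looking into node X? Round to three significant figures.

Zeroing V_in shorts the top of R1 to ground, so R_th = R1 ‖ R2 = 5.384 Ω.

R_th ≈ 5.38 Ω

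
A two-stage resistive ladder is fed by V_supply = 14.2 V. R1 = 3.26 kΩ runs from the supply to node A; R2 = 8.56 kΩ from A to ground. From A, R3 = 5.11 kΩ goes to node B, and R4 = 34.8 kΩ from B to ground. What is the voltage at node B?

V_B ≈ 8.47 V

The second stage (R3 + R4 = 39.91 kΩ) loads node A in parallel with R2.
R2 ‖ (R3+R4) = 7.048 kΩ.
First divider: V_A = V_supply · 7.048/(3.26 + 7.048) = 9.709 V.
Stage 2 is unloaded, so V_B = V_A · R4/(R3+R4) = 9.709 × 34.8/39.91 = 8.466 V.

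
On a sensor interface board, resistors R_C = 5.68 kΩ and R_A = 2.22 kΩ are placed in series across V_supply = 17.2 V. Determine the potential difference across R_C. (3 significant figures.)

V ≈ 12.4 V

Total series resistance ΣR = 5.68 + 2.22 = 7.900 kΩ.
By the voltage-divider rule, V = 17.2 × 5.680/7.900 = 12.37 V.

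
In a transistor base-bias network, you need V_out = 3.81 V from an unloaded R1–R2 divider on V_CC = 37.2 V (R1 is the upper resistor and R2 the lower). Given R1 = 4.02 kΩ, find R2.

R2 ≈ 0.459 kΩ

Required fraction k = V_out/V_CC = 0.1024.
So R2 = R1 · V_out/(V_CC − V_out) = 4.02 × 3.81/(37.2 − 3.81) = 4.02 × 0.1141 = 0.4587 kΩ.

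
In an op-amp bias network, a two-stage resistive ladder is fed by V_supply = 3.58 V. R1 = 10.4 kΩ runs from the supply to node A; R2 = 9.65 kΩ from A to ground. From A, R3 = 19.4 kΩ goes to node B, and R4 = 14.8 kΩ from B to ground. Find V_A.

V_A ≈ 1.50 V

Looking into the second stage from A: R3 + R4 = 34.20 kΩ appears in parallel with R2.
R2 ‖ (R3+R4) = 7.526 kΩ.
First divider: V_A = V_supply · 7.526/(10.4 + 7.526) = 1.503 V.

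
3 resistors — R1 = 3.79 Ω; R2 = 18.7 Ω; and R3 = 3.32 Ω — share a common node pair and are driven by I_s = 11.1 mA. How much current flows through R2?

I ≈ 0.960 mA

ΣG = 1/3.79 + 1/18.7 + 1/3.32 = 0.6185.
R2 takes the fraction G_k/ΣG = 0.05348/0.6185 = 0.08646, so I = 11.1 × 0.08646 = 0.9597 mA.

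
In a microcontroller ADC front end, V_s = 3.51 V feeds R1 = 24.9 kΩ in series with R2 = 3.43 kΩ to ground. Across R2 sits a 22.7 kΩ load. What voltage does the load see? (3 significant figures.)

V_out ≈ 0.375 V

The load sits in parallel with R2, giving an effective lower resistance R2' = R2·R_L/(R2+R_L) = 2.980 kΩ.
Voltage divider with the loaded lower leg: V_out = 3.51 × 2.980/(24.9 + 2.980) = 3.51 × 0.1069 = 0.3751 V.
(Unloaded it would be 0.425 V; the load pulls it down.)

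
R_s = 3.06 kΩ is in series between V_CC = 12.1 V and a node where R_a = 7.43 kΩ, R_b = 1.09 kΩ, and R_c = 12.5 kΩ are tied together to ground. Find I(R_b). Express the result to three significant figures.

Combine the parallel branches: R_p = (1/7.43 + 1/1.09 + 1/12.5)⁻¹ = 0.8834 kΩ.
Node voltage V_A = V_CC · R_p/(R_s + R_p) = 12.1 × 0.2240 = 2.711 V.
I(R_b) = V_A / R_b = 2.711/1.09 = 2.487 mA.

I ≈ 2.49 mA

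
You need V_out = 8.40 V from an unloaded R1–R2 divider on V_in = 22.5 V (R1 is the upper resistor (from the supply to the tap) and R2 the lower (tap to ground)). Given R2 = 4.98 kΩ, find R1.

The divider ratio is R2/(R1+R2) = 8.40/22.5 = 0.3733.
R1 = R2·(1/k − 1) = 4.98 × 1.679 = 8.359 kΩ.

R1 ≈ 8.36 kΩ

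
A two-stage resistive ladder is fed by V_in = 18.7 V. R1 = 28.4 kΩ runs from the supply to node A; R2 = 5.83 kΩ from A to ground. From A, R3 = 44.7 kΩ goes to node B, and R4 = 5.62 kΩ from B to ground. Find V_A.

V_A ≈ 2.91 V

Looking into the second stage from A: R3 + R4 = 50.32 kΩ appears in parallel with R2.
R2 ‖ (R3+R4) = 5.225 kΩ.
So V_A = 18.7 × 0.1554 = 2.906 V.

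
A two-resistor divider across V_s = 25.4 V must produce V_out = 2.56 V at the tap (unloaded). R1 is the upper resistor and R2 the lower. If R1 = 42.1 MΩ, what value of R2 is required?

R2 ≈ 4.72 MΩ

V_out/V_s = R2/(R1+R2) = 0.1008.
Rearranging, R2 = R1·k/(1−k) = 42.1 × 0.1121 = 4.719 MΩ.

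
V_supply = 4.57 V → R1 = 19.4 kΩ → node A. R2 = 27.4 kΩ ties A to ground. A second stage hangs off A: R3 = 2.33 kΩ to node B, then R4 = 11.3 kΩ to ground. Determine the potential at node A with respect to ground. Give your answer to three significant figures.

V_A ≈ 1.46 V

The second stage (R3 + R4 = 13.63 kΩ) loads node A in parallel with R2.
R2 ‖ (R3+R4) = 9.102 kΩ.
V_A = 4.57 × 9.102/(19.4 + 9.102) = 1.459 V.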